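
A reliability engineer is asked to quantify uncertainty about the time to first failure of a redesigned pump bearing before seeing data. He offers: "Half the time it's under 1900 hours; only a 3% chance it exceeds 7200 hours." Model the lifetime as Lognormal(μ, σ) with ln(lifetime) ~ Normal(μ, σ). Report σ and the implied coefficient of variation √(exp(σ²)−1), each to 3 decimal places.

σ ≈ 0.708, CV ≈ 0.807

If T ~ Lognormal(μ,σ) then ln T ~ Normal(μ,σ), so the p-quantile of ln T is μ + z_p·σ.
ln(1900) = 7.55 and ln(7200) = 8.882; z_{0.5} = 0, z_{0.97} = 1.881.
σ = (8.882 − 7.55)/(1.881 − (0)) = 0.708.
μ = 7.55 − (0)·0.708 = 7.550.
CV = √(exp(σ²)−1) = √(exp(0.5017)−1) = 0.807.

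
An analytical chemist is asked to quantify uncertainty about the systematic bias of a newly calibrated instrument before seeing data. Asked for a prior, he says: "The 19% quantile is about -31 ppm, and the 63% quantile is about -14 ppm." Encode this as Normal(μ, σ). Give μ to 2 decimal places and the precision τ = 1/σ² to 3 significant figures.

μ = -18.66, τ = 0.00506

For Normal(μ,σ), the p-quantile is μ + z_p·σ. Here z_{0.19} = -0.8779, z_{0.63} = 0.3319.
So -31 = μ − 0.8779σ and -14 = μ + 0.3319σ.
Subtracting: σ = (-14 − -31)/(0.3319 − (-0.8779)) = 14.05.
Then μ = -31 − (-0.8779)·14.05 = -18.66.
Precision τ = 1/σ² = 1/14.05² = 0.00506.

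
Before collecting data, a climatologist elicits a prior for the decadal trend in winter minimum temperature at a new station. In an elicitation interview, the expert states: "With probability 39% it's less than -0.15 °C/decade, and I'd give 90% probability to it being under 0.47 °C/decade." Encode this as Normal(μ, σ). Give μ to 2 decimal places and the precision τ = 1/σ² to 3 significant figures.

The p-quantile of Normal(μ,σ) is μ + z_p·σ, with z_{0.39} = -0.2793 and z_{0.9} = 1.282.
Eliminate σ: μ = (z₂·x₁ − z₁·x₂)/(z₂ − z₁) = (1.282·-0.15 − (-0.2793)·0.47)/1.561 = -0.04.
Then σ = (x₂ − x₁)/(z₂ − z₁) = (0.47 − -0.15)/1.561 = 0.40.
Precision τ = 1/σ² = 1/0.3972² = 6.34.

μ = -0.04, τ = 6.34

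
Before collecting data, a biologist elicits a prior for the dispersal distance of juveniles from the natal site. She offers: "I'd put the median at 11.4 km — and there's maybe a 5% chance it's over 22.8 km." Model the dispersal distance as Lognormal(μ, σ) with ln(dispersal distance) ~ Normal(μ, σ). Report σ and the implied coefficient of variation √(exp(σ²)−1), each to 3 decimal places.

σ ≈ 0.421, CV ≈ 0.441

If T ~ Lognormal(μ,σ) then ln T ~ Normal(μ,σ), so the p-quantile of ln T is μ + z_p·σ.
ln(11.4) = 2.434 and ln(22.8) = 3.127; z_{0.5} = 0, z_{0.95} = 1.645.
σ = (3.127 − 2.434)/(1.645 − (0)) = 0.421.
μ = 2.434 − (0)·0.421 = 2.434.
CV = √(exp(σ²)−1) = √(exp(0.1776)−1) = 0.441.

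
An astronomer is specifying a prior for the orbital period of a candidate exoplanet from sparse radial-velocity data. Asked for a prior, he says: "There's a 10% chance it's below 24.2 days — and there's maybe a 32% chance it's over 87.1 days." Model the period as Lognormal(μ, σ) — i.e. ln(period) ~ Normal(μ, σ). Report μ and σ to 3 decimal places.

μ ≈ 4.125, σ ≈ 0.732

If T ~ Lognormal(μ,σ) then ln T ~ Normal(μ,σ), so the p-quantile of ln T is μ + z_p·σ.
ln(24.2) = 3.186 and ln(87.1) = 4.467; z_{0.1} = -1.282, z_{0.68} = 0.4677.
σ = (4.467 − 3.186)/(0.4677 − (-1.282)) = 0.732.
μ = 3.186 − (-1.282)·0.732 = 4.125.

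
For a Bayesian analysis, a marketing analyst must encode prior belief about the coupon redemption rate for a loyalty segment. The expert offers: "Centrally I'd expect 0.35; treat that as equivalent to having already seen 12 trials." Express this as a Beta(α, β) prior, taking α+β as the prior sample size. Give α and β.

α = 4.2, β = 7.8

Under the effective-sample-size interpretation, Beta(α, β) has prior mean α/(α+β) and prior sample size α+β.
So α+β = 12 and α/(α+β) = 0.35, giving α = 0.35·12 = 4.2 and β = 12 − 4.2 = 7.8.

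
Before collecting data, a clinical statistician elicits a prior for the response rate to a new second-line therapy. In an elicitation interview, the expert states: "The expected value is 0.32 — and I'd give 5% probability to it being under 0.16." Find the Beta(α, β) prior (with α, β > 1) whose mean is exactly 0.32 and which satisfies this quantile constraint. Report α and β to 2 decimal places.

α ≈ 6.11, β ≈ 12.98

With mean 0.32 fixed, write α = 0.32s, β = 0.68s where s = α+β.
Need P(θ < 0.16) = 0.05 under Beta(0.32s, 0.68s). Normal approximation: (q−m)/√(m(1−m)/s) ≈ z_{0.05} = -1.64, so s ≈ 0.32·0.68·(-1.64)²/(0.16−0.32)² = 23.0.
At s = 23.0: P(θ<0.16) ≈ 0.034. Adjusting to match 0.05 gives s ≈ 19.09.
So α = 0.32·19.09 ≈ 6.11, β = 0.68·19.09 ≈ 12.98.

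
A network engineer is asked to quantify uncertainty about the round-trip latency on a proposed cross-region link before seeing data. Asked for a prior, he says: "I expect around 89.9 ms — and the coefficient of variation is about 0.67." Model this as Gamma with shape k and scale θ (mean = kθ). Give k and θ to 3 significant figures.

k ≈ 2.23, θ ≈ 40.4

For Gamma(k, scale θ): mean = kθ, variance = kθ², so CV = 1/√k.
CV = 0.67, hence k = 1/CV² = 2.23.
Then θ = mean/k = 89.9/2.23 = 40.4.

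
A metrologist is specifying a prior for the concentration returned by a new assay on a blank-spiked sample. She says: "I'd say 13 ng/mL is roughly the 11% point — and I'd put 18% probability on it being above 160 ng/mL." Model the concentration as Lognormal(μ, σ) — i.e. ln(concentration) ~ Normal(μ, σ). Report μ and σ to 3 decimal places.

If T ~ Lognormal(μ,σ) then ln T ~ Normal(μ,σ), so the p-quantile of ln T is μ + z_p·σ.
ln(13) = 2.565 and ln(160) = 5.075; z_{0.11} = -1.227, z_{0.82} = 0.9154.
σ = (5.075 − 2.565)/(0.9154 − (-1.227)) = 1.172.
μ = 2.565 − (-1.227)·1.172 = 4.002.

μ ≈ 4.002, σ ≈ 1.172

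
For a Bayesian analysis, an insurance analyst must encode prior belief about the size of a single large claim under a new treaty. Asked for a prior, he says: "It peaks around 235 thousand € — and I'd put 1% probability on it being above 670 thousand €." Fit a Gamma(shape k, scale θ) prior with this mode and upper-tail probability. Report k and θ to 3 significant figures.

k ≈ 5.15, θ ≈ 56.6

Gamma(k,θ) with k>1 has mode (k−1)θ, so θ = 235/(k−1).
Need P(X < 670) = 0.99 with θ tied to k this way. Start at k = 2, θ = 235: P(X<670) ≈ 0.777.
Too low — raise k to concentrate. Iterating converges to k ≈ 5.15.
Then θ = 235/(5.15−1) ≈ 56.6.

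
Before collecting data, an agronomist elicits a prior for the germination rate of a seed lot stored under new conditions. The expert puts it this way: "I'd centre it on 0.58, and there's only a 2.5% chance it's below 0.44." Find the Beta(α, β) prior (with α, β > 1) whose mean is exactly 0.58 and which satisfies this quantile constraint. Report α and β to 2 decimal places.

α ≈ 28.12, β ≈ 20.36

With mean 0.58 fixed, write α = 0.58s, β = 0.42s where s = α+β.
Need P(θ < 0.44) = 0.025 under Beta(0.58s, 0.42s). Normal approximation: (q−m)/√(m(1−m)/s) ≈ z_{0.025} = -1.96, so s ≈ 0.58·0.42·(-1.96)²/(0.44−0.58)² = 47.7.
At s = 47.7: P(θ<0.44) ≈ 0.026. Adjusting to match 0.025 gives s ≈ 48.48.
So α = 0.58·48.48 ≈ 28.12, β = 0.42·48.48 ≈ 20.36.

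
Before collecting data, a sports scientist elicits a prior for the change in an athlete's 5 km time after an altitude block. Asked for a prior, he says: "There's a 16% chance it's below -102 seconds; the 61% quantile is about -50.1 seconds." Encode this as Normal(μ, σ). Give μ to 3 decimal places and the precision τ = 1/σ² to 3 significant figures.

μ = -61.481, τ = 0.000602

For Normal(μ,σ), the p-quantile is μ + z_p·σ. Here z_{0.16} = -0.9945, z_{0.61} = 0.2793.
So -102 = μ − 0.9945σ and -50.1 = μ + 0.2793σ.
Subtracting: σ = (-50.1 − -102)/(0.2793 − (-0.9945)) = 40.745.
Then μ = -102 − (-0.9945)·40.745 = -61.481.
Precision τ = 1/σ² = 1/40.74² = 0.000602.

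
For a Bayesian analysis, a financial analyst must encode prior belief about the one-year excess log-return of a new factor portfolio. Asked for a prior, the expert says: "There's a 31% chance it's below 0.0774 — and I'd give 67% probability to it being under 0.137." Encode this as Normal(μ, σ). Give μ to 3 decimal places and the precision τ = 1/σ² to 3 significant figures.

μ = 0.109, τ = 247

For Normal(μ,σ), the p-quantile is μ + z_p·σ. Here z_{0.31} = -0.4959, z_{0.67} = 0.4399.
So 0.0774 = μ − 0.4959σ and 0.137 = μ + 0.4399σ.
Subtracting: σ = (0.137 − 0.0774)/(0.4399 − (-0.4959)) = 0.064.
Then μ = 0.0774 − (-0.4959)·0.064 = 0.109.
Precision τ = 1/σ² = 1/0.06369² = 247.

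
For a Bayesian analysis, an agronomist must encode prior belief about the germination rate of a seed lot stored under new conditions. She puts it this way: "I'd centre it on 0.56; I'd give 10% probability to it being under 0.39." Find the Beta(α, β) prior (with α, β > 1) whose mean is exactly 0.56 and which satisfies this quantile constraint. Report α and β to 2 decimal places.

With mean 0.56 fixed, write α = 0.56s, β = 0.44s where s = α+β.
Need P(θ < 0.39) = 0.1 under Beta(0.56s, 0.44s). Normal approximation: (q−m)/√(m(1−m)/s) ≈ z_{0.1} = -1.28, so s ≈ 0.56·0.44·(-1.28)²/(0.39−0.56)² = 14.0.
At s = 14.0: P(θ<0.39) ≈ 0.100. Adjusting to match 0.1 gives s ≈ 13.97.
So α = 0.56·13.97 ≈ 7.82, β = 0.44·13.97 ≈ 6.15.

α ≈ 7.82, β ≈ 6.15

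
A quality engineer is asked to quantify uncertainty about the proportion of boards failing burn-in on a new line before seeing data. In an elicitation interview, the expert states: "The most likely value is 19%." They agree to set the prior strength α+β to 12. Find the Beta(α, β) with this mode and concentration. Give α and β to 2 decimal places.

α = 2.90, β = 9.10

For α,β > 1 the Beta mode is (α−1)/(α+β−2). With α+β = 12, the mode is (α−1)/10.
Set (α−1)/10 = 0.19 → α = 1 + 0.19·10 = 2.90.
β = 12 − α = 9.10.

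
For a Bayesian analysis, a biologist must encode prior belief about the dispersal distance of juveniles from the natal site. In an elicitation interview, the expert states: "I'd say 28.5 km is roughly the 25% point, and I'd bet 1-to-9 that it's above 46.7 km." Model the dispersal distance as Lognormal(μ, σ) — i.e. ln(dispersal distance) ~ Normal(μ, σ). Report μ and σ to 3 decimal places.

If T ~ Lognormal(μ,σ) then ln T ~ Normal(μ,σ), so the p-quantile of ln T is μ + z_p·σ.
ln(28.5) = 3.35 and ln(46.7) = 3.844; z_{0.25} = -0.6745, z_{0.9} = 1.282.
σ = (3.844 − 3.35)/(1.282 − (-0.6745)) = 0.252.
μ = 3.35 − (-0.6745)·0.252 = 3.520.

μ ≈ 3.520, σ ≈ 0.252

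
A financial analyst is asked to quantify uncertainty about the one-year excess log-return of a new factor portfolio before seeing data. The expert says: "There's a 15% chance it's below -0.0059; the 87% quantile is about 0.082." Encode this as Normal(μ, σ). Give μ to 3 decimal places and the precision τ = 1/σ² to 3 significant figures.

μ = 0.036, τ = 605

For Normal(μ,σ), the p-quantile is μ + z_p·σ. Here z_{0.15} = -1.036, z_{0.87} = 1.126.
So -0.0059 = μ − 1.036σ and 0.082 = μ + 1.126σ.
Subtracting: σ = (0.082 − -0.0059)/(1.126 − (-1.036)) = 0.041.
Then μ = -0.0059 − (-1.036)·0.041 = 0.036.
Precision τ = 1/σ² = 1/0.04064² = 605.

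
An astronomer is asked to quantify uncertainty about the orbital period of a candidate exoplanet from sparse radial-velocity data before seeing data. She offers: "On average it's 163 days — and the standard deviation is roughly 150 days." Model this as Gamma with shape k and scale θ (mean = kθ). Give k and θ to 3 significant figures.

For Gamma(k, scale θ): mean = kθ, variance = kθ², so CV = 1/√k.
CV = SD/mean = 150/163 = 0.9202, hence k = 1/CV² = 1.18.
Then θ = mean/k = 163/1.18 = 138.

k ≈ 1.18, θ ≈ 138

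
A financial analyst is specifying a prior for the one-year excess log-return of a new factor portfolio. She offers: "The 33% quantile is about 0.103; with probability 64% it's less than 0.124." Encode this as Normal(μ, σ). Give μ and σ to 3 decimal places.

For Normal(μ,σ), the p-quantile is μ + z_p·σ. Here z_{0.33} = -0.4399, z_{0.64} = 0.3585.
So 0.103 = μ − 0.4399σ and 0.124 = μ + 0.3585σ.
Subtracting: σ = (0.124 − 0.103)/(0.3585 − (-0.4399)) = 0.026.
Then μ = 0.103 − (-0.4399)·0.026 = 0.115.

μ = 0.115, σ = 0.026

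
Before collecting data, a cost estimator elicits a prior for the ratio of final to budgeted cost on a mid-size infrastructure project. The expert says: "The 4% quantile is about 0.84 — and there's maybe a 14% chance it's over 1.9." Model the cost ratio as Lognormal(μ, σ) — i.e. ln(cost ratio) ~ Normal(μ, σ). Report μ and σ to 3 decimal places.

If T ~ Lognormal(μ,σ) then ln T ~ Normal(μ,σ), so the p-quantile of ln T is μ + z_p·σ.
ln(0.84) = -0.1744 and ln(1.9) = 0.6419; z_{0.04} = -1.751, z_{0.86} = 1.08.
σ = (0.6419 − -0.1744)/(1.08 − (-1.751)) = 0.288.
μ = -0.1744 − (-1.751)·0.288 = 0.330.

μ ≈ 0.330, σ ≈ 0.288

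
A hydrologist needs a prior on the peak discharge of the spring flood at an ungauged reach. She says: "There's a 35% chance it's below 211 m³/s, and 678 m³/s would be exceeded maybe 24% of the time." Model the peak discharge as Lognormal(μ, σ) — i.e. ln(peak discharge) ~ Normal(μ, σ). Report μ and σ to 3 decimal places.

μ ≈ 5.764, σ ≈ 1.069

If T ~ Lognormal(μ,σ) then ln T ~ Normal(μ,σ), so the p-quantile of ln T is μ + z_p·σ.
ln(211) = 5.352 and ln(678) = 6.519; z_{0.35} = -0.3853, z_{0.76} = 0.7063.
σ = (6.519 − 5.352)/(0.7063 − (-0.3853)) = 1.069.
μ = 5.352 − (-0.3853)·1.069 = 5.764.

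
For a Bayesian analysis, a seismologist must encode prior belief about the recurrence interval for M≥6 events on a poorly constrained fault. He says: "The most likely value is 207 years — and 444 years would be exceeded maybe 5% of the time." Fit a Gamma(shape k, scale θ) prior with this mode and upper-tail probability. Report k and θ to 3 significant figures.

Gamma(k,θ) with k>1 has mode (k−1)θ, so θ = 207/(k−1).
Need P(X < 444) = 0.95 with θ tied to k this way. Start at k = 2, θ = 207: P(X<444) ≈ 0.632.
Too low — raise k to concentrate. Iterating converges to k ≈ 5.73.
Then θ = 207/(5.73−1) ≈ 43.7.

k ≈ 5.73, θ ≈ 43.7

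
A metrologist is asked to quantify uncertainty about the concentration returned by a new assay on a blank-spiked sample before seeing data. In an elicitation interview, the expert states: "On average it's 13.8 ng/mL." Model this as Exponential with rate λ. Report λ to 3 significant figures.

Exponential mean = 1/λ, so λ = 1/13.8 = 0.0725.

λ ≈ 0.0725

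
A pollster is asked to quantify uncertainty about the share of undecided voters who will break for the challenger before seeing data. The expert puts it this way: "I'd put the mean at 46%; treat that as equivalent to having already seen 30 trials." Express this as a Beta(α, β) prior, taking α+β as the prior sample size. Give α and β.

Under the effective-sample-size interpretation, Beta(α, β) has prior mean α/(α+β) and prior sample size α+β.
So α+β = 30 and α/(α+β) = 0.46, giving α = 0.46·30 = 13.8 and β = 30 − 13.8 = 16.2.

α = 13.8, β = 16.2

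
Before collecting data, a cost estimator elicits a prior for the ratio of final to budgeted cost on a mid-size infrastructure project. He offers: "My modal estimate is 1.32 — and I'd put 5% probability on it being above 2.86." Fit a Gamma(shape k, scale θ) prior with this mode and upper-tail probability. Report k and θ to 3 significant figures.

Gamma(k,θ) with k>1 has mode (k−1)θ, so θ = 1.32/(k−1).
Need P(X < 2.86) = 0.95 with θ tied to k this way. Start at k = 2, θ = 1.32: P(X<2.86) ≈ 0.637.
Too low — raise k to concentrate. Iterating converges to k ≈ 5.61.
Then θ = 1.32/(5.61−1) ≈ 0.286.

k ≈ 5.61, θ ≈ 0.286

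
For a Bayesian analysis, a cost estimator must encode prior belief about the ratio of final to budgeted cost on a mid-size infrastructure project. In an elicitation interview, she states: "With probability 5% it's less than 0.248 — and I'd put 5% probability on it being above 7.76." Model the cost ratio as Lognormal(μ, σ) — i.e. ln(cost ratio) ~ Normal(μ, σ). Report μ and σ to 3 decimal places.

If T ~ Lognormal(μ,σ) then ln T ~ Normal(μ,σ), so the p-quantile of ln T is μ + z_p·σ.
ln(0.248) = -1.394 and ln(7.76) = 2.049; z_{0.05} = -1.645, z_{0.95} = 1.645.
σ = (2.049 − -1.394)/(1.645 − (-1.645)) = 1.047.
μ = -1.394 − (-1.645)·1.047 = 0.327.

μ ≈ 0.327, σ ≈ 1.047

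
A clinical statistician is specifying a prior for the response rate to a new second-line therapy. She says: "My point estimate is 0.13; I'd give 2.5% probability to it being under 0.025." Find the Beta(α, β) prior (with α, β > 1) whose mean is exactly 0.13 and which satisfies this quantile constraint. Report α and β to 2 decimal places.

α ≈ 2.63, β ≈ 17.60

With mean 0.13 fixed, write α = 0.13s, β = 0.87s where s = α+β.
Need P(θ < 0.025) = 0.025 under Beta(0.13s, 0.87s). Normal approximation: (q−m)/√(m(1−m)/s) ≈ z_{0.025} = -1.96, so s ≈ 0.13·0.87·(-1.96)²/(0.025−0.13)² = 39.4.
At s = 39.4: P(θ<0.025) ≈ 0.002. Adjusting to match 0.025 gives s ≈ 20.23.
So α = 0.13·20.23 ≈ 2.63, β = 0.87·20.23 ≈ 17.60.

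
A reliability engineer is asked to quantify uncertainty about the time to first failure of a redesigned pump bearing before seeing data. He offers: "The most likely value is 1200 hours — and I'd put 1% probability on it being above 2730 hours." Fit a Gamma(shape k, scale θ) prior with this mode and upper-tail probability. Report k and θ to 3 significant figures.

k ≈ 8.09, θ ≈ 169

Gamma(k,θ) with k>1 has mode (k−1)θ, so θ = 1200/(k−1).
Need P(X < 2730) = 0.99 with θ tied to k this way. Start at k = 2, θ = 1200: P(X<2730) ≈ 0.663.
Too low — raise k to concentrate. Iterating converges to k ≈ 8.09.
Then θ = 1200/(8.09−1) ≈ 169.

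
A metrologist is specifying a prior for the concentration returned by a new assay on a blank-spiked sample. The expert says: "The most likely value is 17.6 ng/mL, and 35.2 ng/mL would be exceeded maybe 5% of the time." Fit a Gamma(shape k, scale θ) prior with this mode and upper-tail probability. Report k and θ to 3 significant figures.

k ≈ 6.77, θ ≈ 3.05

Gamma(k,θ) with k>1 has mode (k−1)θ, so θ = 17.6/(k−1).
Need P(X < 35.2) = 0.95 with θ tied to k this way. Start at k = 2, θ = 17.6: P(X<35.2) ≈ 0.594.
Too low — raise k to concentrate. Iterating converges to k ≈ 6.77.
Then θ = 17.6/(6.77−1) ≈ 3.05.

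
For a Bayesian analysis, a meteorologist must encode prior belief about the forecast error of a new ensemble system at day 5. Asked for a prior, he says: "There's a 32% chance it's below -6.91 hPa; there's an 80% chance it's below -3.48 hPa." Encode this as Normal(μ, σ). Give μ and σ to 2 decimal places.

μ = -5.68, σ = 2.62

The p-quantile of Normal(μ,σ) is μ + z_p·σ, with z_{0.32} = -0.4677 and z_{0.8} = 0.8416.
Eliminate σ: μ = (z₂·x₁ − z₁·x₂)/(z₂ − z₁) = (0.8416·-6.91 − (-0.4677)·-3.48)/1.309 = -5.68.
Then σ = (x₂ − x₁)/(z₂ − z₁) = (-3.48 − -6.91)/1.309 = 2.62.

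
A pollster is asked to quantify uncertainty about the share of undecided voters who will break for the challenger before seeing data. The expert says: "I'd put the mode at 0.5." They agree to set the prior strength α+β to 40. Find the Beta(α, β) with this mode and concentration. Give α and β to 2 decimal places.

α = 20.00, β = 20.00

For α,β > 1 the Beta mode is (α−1)/(α+β−2). With α+β = 40, the mode is (α−1)/38.
Set (α−1)/38 = 0.5 → α = 1 + 0.5·38 = 20.00.
β = 40 − α = 20.00.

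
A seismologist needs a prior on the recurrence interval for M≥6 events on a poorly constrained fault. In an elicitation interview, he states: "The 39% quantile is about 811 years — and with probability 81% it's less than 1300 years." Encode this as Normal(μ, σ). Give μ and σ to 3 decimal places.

The p-quantile of Normal(μ,σ) is μ + z_p·σ, with z_{0.39} = -0.2793 and z_{0.81} = 0.8779.
Eliminate σ: μ = (z₂·x₁ − z₁·x₂)/(z₂ − z₁) = (0.8779·811 − (-0.2793)·1300)/1.157 = 929.031.
Then σ = (x₂ − x₁)/(z₂ − z₁) = (1300 − 811)/1.157 = 422.566.

μ = 929.031, σ = 422.566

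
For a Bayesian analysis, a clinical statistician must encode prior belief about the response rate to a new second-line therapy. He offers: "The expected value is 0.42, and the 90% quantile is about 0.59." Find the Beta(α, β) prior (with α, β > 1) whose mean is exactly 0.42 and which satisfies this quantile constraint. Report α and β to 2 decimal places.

With mean 0.42 fixed, write α = 0.42s, β = 0.58s where s = α+β.
Need P(θ < 0.59) = 0.9 under Beta(0.42s, 0.58s). Normal approximation: (q−m)/√(m(1−m)/s) ≈ z_{0.9} = 1.28, so s ≈ 0.42·0.58·(1.28)²/(0.59−0.42)² = 13.8.
At s = 13.8: P(θ<0.59) ≈ 0.899. Adjusting to match 0.9 gives s ≈ 13.91.
So α = 0.42·13.91 ≈ 5.84, β = 0.58·13.91 ≈ 8.07.

α ≈ 5.84, β ≈ 8.07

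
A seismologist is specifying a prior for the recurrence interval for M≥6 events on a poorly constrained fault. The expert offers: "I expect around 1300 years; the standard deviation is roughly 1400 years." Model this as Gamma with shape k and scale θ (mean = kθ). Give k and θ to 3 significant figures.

For Gamma(k, scale θ): mean = kθ, variance = kθ², so CV = 1/√k.
CV = SD/mean = 1400/1300 = 1.077, hence k = 1/CV² = 0.862.
Then θ = mean/k = 1300/0.862 = 1510.

k ≈ 0.862, θ ≈ 1510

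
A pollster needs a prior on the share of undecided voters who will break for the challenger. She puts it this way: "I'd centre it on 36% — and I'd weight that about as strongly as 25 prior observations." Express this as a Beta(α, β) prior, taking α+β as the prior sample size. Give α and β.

Under the effective-sample-size interpretation, Beta(α, β) has prior mean α/(α+β) and prior sample size α+β.
So α+β = 25 and α/(α+β) = 0.36, giving α = 0.36·25 = 9 and β = 25 − 9 = 16.

α = 9, β = 16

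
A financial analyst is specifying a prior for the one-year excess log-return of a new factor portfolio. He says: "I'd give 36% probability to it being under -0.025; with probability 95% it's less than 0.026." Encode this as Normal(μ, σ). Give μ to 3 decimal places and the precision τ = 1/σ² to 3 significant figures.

For Normal(μ,σ), the p-quantile is μ + z_p·σ. Here z_{0.36} = -0.3585, z_{0.95} = 1.645.
So -0.025 = μ − 0.3585σ and 0.026 = μ + 1.645σ.
Subtracting: σ = (0.026 − -0.025)/(1.645 − (-0.3585)) = 0.025.
Then μ = -0.025 − (-0.3585)·0.025 = -0.016.
Precision τ = 1/σ² = 1/0.02546² = 1540.

μ = -0.016, τ = 1540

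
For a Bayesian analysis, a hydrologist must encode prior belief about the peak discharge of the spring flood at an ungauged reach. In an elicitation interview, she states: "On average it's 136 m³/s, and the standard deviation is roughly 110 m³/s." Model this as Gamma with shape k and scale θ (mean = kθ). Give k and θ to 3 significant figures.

k ≈ 1.53, θ ≈ 89

For Gamma(k, scale θ): mean = kθ, variance = kθ², so CV = 1/√k.
CV = SD/mean = 110/136 = 0.8088, hence k = 1/CV² = 1.53.
Then θ = mean/k = 136/1.53 = 89.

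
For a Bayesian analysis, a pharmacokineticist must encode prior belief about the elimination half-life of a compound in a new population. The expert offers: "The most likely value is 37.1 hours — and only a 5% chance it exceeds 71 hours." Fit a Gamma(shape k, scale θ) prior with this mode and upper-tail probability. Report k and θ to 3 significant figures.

Gamma(k,θ) with k>1 has mode (k−1)θ, so θ = 37.1/(k−1).
Need P(X < 71) = 0.95 with θ tied to k this way. Start at k = 2, θ = 37.1: P(X<71) ≈ 0.570.
Too low — raise k to concentrate. Iterating converges to k ≈ 7.6.
Then θ = 37.1/(7.6−1) ≈ 5.62.

k ≈ 7.6, θ ≈ 5.62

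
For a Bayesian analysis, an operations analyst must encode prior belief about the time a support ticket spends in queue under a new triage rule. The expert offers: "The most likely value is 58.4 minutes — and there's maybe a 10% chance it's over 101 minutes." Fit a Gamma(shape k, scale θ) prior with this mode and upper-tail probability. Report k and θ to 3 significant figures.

k ≈ 7.32, θ ≈ 9.24

Gamma(k,θ) with k>1 has mode (k−1)θ, so θ = 58.4/(k−1).
Need P(X < 101) = 0.9 with θ tied to k this way. Start at k = 2, θ = 58.4: P(X<101) ≈ 0.516.
Too low — raise k to concentrate. Iterating converges to k ≈ 7.32.
Then θ = 58.4/(7.32−1) ≈ 9.24.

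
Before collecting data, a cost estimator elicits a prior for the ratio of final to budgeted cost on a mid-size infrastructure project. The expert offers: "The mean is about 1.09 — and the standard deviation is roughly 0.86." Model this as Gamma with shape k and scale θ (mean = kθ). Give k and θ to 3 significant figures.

k ≈ 1.61, θ ≈ 0.679

For Gamma(k, scale θ): mean = kθ, variance = kθ², so CV = 1/√k.
CV = SD/mean = 0.86/1.09 = 0.789, hence k = 1/CV² = 1.61.
Then θ = mean/k = 1.09/1.61 = 0.679.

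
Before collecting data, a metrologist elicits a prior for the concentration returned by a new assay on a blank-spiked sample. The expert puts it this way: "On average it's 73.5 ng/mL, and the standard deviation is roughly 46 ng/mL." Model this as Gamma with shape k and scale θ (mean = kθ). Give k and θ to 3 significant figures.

k ≈ 2.55, θ ≈ 28.8

For Gamma(k, scale θ): mean = kθ, variance = kθ², so CV = 1/√k.
CV = SD/mean = 46/73.5 = 0.6259, hence k = 1/CV² = 2.55.
Then θ = mean/k = 73.5/2.55 = 28.8.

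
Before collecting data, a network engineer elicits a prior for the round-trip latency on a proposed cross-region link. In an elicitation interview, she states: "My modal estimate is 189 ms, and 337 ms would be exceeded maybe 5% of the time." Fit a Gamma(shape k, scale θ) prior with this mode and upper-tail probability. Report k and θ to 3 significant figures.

k ≈ 9.34, θ ≈ 22.7

Gamma(k,θ) with k>1 has mode (k−1)θ, so θ = 189/(k−1).
Need P(X < 337) = 0.95 with θ tied to k this way. Start at k = 2, θ = 189: P(X<337) ≈ 0.532.
Too low — raise k to concentrate. Iterating converges to k ≈ 9.34.
Then θ = 189/(9.34−1) ≈ 22.7.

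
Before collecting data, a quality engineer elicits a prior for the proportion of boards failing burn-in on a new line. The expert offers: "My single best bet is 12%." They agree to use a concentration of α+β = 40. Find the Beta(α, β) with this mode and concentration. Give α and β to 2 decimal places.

α = 5.56, β = 34.44

For α,β > 1 the Beta mode is (α−1)/(α+β−2). With α+β = 40, the mode is (α−1)/38.
Set (α−1)/38 = 0.12 → α = 1 + 0.12·38 = 5.56.
β = 40 − α = 34.44.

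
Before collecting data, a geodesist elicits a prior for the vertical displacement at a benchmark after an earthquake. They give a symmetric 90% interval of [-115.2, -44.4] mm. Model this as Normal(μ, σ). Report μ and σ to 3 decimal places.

A symmetric 90% interval runs μ ± z·σ with z = 1.645.
Half-width = 35.4, so σ = 35.4/1.645 = 21.522.
μ is the interval midpoint, -79.800.

μ = -79.800, σ = 21.522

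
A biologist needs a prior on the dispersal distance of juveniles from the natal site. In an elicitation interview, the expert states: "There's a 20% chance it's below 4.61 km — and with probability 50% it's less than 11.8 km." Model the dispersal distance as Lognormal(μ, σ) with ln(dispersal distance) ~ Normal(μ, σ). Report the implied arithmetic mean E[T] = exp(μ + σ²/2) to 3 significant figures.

If T ~ Lognormal(μ,σ) then ln T ~ Normal(μ,σ), so the p-quantile of ln T is μ + z_p·σ.
ln(4.61) = 1.528 and ln(11.8) = 2.468; z_{0.2} = -0.8416, z_{0.5} = 0.
σ = (2.468 − 1.528)/(0 − (-0.8416)) = 1.117.
μ = 1.528 − (-0.8416)·1.117 = 2.468.
E[T] = exp(μ + σ²/2) = exp(2.468 + 0.6236) = 22 km.

E[T] ≈ 22 km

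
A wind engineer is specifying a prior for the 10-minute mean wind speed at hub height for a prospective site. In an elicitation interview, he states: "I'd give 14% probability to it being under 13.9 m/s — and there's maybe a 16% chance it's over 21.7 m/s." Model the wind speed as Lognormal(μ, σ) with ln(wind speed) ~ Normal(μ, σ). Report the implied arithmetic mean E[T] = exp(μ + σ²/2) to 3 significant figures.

If T ~ Lognormal(μ,σ) then ln T ~ Normal(μ,σ), so the p-quantile of ln T is μ + z_p·σ.
ln(13.9) = 2.632 and ln(21.7) = 3.077; z_{0.14} = -1.08, z_{0.84} = 0.9945.
σ = (3.077 − 2.632)/(0.9945 − (-1.08)) = 0.215.
μ = 2.632 − (-1.08)·0.215 = 2.864.
E[T] = exp(μ + σ²/2) = exp(2.864 + 0.0230) = 17.9 m/s.

E[T] ≈ 17.9 m/s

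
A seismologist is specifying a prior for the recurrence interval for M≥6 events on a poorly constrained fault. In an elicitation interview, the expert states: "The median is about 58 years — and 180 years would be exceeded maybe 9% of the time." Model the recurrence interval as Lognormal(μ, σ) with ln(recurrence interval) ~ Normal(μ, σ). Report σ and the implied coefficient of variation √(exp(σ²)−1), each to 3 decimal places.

σ ≈ 0.845, CV ≈ 1.020

If T ~ Lognormal(μ,σ) then ln T ~ Normal(μ,σ), so the p-quantile of ln T is μ + z_p·σ.
ln(58) = 4.06 and ln(180) = 5.193; z_{0.5} = 0, z_{0.91} = 1.341.
σ = (5.193 − 4.06)/(1.341 − (0)) = 0.845.
μ = 4.06 − (0)·0.845 = 4.060.
CV = √(exp(σ²)−1) = √(exp(0.7135)−1) = 1.020.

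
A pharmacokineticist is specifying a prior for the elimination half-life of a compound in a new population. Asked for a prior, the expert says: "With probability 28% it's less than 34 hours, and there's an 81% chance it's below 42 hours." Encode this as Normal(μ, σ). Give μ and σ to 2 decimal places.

The p-quantile of Normal(μ,σ) is μ + z_p·σ, with z_{0.28} = -0.5828 and z_{0.81} = 0.8779.
Eliminate σ: μ = (z₂·x₁ − z₁·x₂)/(z₂ − z₁) = (0.8779·34 − (-0.5828)·42)/1.461 = 37.19.
Then σ = (x₂ − x₁)/(z₂ − z₁) = (42 − 34)/1.461 = 5.48.

μ = 37.19, σ = 5.48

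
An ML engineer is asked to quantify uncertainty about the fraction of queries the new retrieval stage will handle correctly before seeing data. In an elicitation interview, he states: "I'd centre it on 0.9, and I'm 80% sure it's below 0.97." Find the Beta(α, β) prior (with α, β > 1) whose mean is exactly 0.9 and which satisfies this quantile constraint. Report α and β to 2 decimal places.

With mean 0.9 fixed, write α = 0.9s, β = 0.1s where s = α+β.
Need P(θ < 0.97) = 0.8 under Beta(0.9s, 0.1s). Normal approximation: (q−m)/√(m(1−m)/s) ≈ z_{0.8} = 0.842, so s ≈ 0.9·0.1·(0.842)²/(0.97−0.9)² = 13.0.
At s = 13.0: P(θ<0.97) ≈ 0.813. Adjusting to match 0.8 gives s ≈ 12.15.
So α = 0.9·12.15 ≈ 10.94, β = 0.1·12.15 ≈ 1.22.

α ≈ 10.94, β ≈ 1.22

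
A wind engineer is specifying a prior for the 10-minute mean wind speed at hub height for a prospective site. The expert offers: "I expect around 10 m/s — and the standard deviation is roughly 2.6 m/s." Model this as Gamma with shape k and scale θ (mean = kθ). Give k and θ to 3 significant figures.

For Gamma(k, scale θ): mean = kθ, variance = kθ², so CV = 1/√k.
CV = SD/mean = 2.6/10 = 0.26, hence k = 1/CV² = 14.8.
Then θ = mean/k = 10/14.8 = 0.676.

k ≈ 14.8, θ ≈ 0.676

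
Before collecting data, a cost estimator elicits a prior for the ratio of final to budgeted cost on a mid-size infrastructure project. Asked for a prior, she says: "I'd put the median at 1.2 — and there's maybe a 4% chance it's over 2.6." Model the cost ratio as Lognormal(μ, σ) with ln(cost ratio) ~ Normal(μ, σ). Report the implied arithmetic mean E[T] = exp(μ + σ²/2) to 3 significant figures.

If T ~ Lognormal(μ,σ) then ln T ~ Normal(μ,σ), so the p-quantile of ln T is μ + z_p·σ.
ln(1.2) = 0.1823 and ln(2.6) = 0.9555; z_{0.5} = 0, z_{0.96} = 1.751.
σ = (0.9555 − 0.1823)/(1.751 − (0)) = 0.442.
μ = 0.1823 − (0)·0.442 = 0.182.
E[T] = exp(μ + σ²/2) = exp(0.182 + 0.0975) = 1.32.

E[T] ≈ 1.32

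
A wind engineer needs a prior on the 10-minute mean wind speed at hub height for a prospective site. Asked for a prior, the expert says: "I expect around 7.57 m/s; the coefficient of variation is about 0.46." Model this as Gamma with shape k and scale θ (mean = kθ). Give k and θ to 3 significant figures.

k ≈ 4.73, θ ≈ 1.6

For Gamma(k, scale θ): mean = kθ, variance = kθ², so CV = 1/√k.
CV = 0.46, hence k = 1/CV² = 4.73.
Then θ = mean/k = 7.57/4.73 = 1.6.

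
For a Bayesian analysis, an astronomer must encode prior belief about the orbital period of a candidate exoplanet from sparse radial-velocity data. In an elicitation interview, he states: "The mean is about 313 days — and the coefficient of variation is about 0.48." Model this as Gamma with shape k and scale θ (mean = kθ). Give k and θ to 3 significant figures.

For Gamma(k, scale θ): mean = kθ, variance = kθ², so CV = 1/√k.
CV = 0.48, hence k = 1/CV² = 4.34.
Then θ = mean/k = 313/4.34 = 72.1.

k ≈ 4.34, θ ≈ 72.1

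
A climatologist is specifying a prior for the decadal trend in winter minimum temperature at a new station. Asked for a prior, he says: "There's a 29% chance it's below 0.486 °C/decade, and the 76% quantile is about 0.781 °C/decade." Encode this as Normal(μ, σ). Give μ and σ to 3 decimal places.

μ = 0.616, σ = 0.234

For Normal(μ,σ), the p-quantile is μ + z_p·σ. Here z_{0.29} = -0.5534, z_{0.76} = 0.7063.
So 0.486 = μ − 0.5534σ and 0.781 = μ + 0.7063σ.
Subtracting: σ = (0.781 − 0.486)/(0.7063 − (-0.5534)) = 0.234.
Then μ = 0.486 − (-0.5534)·0.234 = 0.616.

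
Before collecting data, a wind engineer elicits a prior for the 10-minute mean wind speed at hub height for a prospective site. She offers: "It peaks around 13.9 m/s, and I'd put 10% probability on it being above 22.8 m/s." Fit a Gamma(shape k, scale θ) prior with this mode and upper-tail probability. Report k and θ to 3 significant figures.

Gamma(k,θ) with k>1 has mode (k−1)θ, so θ = 13.9/(k−1).
Need P(X < 22.8) = 0.9 with θ tied to k this way. Start at k = 2, θ = 13.9: P(X<22.8) ≈ 0.488.
Too low — raise k to concentrate. Iterating converges to k ≈ 8.7.
Then θ = 13.9/(8.7−1) ≈ 1.81.

k ≈ 8.7, θ ≈ 1.81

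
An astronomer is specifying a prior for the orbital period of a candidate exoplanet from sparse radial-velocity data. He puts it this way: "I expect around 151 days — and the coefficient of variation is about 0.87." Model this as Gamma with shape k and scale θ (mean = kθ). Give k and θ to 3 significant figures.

For Gamma(k, scale θ): mean = kθ, variance = kθ², so CV = 1/√k.
CV = 0.87, hence k = 1/CV² = 1.32.
Then θ = mean/k = 151/1.32 = 114.

k ≈ 1.32, θ ≈ 114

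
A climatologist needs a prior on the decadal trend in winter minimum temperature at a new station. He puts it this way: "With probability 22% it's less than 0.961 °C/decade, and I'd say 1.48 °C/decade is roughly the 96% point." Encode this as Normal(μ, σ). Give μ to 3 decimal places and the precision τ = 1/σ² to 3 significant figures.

The p-quantile of Normal(μ,σ) is μ + z_p·σ, with z_{0.22} = -0.7722 and z_{0.96} = 1.751.
Eliminate σ: μ = (z₂·x₁ − z₁·x₂)/(z₂ − z₁) = (1.751·0.961 − (-0.7722)·1.48)/2.523 = 1.120.
Then σ = (x₂ − x₁)/(z₂ − z₁) = (1.48 − 0.961)/2.523 = 0.206.
Precision τ = 1/σ² = 1/0.2057² = 23.6.

μ = 1.120, τ = 23.6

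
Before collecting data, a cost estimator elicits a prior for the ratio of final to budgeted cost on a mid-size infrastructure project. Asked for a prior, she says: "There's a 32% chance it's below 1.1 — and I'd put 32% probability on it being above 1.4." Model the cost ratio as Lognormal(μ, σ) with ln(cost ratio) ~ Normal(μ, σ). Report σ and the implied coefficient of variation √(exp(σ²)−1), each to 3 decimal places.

σ ≈ 0.258, CV ≈ 0.262

If T ~ Lognormal(μ,σ) then ln T ~ Normal(μ,σ), so the p-quantile of ln T is μ + z_p·σ.
ln(1.1) = 0.09531 and ln(1.4) = 0.3365; z_{0.32} = -0.4677, z_{0.68} = 0.4677.
σ = (0.3365 − 0.09531)/(0.4677 − (-0.4677)) = 0.258.
μ = 0.09531 − (-0.4677)·0.258 = 0.216.
CV = √(exp(σ²)−1) = √(exp(0.0665)−1) = 0.262.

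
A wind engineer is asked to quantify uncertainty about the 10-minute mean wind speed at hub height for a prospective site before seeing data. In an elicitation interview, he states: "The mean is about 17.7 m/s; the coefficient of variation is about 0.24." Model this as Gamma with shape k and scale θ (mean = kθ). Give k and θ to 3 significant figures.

For Gamma(k, scale θ): mean = kθ, variance = kθ², so CV = 1/√k.
CV = 0.24, hence k = 1/CV² = 17.4.
Then θ = mean/k = 17.7/17.4 = 1.02.

k ≈ 17.4, θ ≈ 1.02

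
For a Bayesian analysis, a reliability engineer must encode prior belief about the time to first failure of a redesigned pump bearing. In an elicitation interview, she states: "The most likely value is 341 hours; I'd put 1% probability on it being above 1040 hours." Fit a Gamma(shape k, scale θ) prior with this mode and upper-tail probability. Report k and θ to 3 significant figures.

Gamma(k,θ) with k>1 has mode (k−1)θ, so θ = 341/(k−1).
Need P(X < 1040) = 0.99 with θ tied to k this way. Start at k = 2, θ = 341: P(X<1040) ≈ 0.808.
Too low — raise k to concentrate. Iterating converges to k ≈ 4.61.
Then θ = 341/(4.61−1) ≈ 94.6.

k ≈ 4.61, θ ≈ 94.6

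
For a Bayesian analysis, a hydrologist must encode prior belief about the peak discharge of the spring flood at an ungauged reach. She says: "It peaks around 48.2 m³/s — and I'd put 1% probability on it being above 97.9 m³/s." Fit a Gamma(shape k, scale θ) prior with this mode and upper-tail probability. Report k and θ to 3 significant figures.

Gamma(k,θ) with k>1 has mode (k−1)θ, so θ = 48.2/(k−1).
Need P(X < 97.9) = 0.99 with θ tied to k this way. Start at k = 2, θ = 48.2: P(X<97.9) ≈ 0.602.
Too low — raise k to concentrate. Iterating converges to k ≈ 10.8.
Then θ = 48.2/(10.8−1) ≈ 4.94.

k ≈ 10.8, θ ≈ 4.94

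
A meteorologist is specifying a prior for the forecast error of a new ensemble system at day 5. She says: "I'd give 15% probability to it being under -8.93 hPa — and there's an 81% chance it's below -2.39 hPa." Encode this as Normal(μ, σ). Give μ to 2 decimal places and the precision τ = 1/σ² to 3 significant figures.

μ = -5.39, τ = 0.0857

For Normal(μ,σ), the p-quantile is μ + z_p·σ. Here z_{0.15} = -1.036, z_{0.81} = 0.8779.
So -8.93 = μ − 1.036σ and -2.39 = μ + 0.8779σ.
Subtracting: σ = (-2.39 − -8.93)/(0.8779 − (-1.036)) = 3.42.
Then μ = -8.93 − (-1.036)·3.42 = -5.39.
Precision τ = 1/σ² = 1/3.416² = 0.0857.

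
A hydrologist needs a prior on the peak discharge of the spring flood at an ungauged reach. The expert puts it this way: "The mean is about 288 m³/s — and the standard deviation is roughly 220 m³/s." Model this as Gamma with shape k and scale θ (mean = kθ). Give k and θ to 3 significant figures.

k ≈ 1.71, θ ≈ 168

For Gamma(k, scale θ): mean = kθ, variance = kθ², so CV = 1/√k.
CV = SD/mean = 220/288 = 0.7639, hence k = 1/CV² = 1.71.
Then θ = mean/k = 288/1.71 = 168.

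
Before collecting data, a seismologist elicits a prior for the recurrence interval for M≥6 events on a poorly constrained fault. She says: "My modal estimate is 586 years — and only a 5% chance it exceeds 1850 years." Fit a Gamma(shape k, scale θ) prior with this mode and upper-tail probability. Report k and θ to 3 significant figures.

k ≈ 2.99, θ ≈ 295

Gamma(k,θ) with k>1 has mode (k−1)θ, so θ = 586/(k−1).
Need P(X < 1850) = 0.95 with θ tied to k this way. Start at k = 2, θ = 586: P(X<1850) ≈ 0.823.
Too low — raise k to concentrate. Iterating converges to k ≈ 2.99.
Then θ = 586/(2.99−1) ≈ 295.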